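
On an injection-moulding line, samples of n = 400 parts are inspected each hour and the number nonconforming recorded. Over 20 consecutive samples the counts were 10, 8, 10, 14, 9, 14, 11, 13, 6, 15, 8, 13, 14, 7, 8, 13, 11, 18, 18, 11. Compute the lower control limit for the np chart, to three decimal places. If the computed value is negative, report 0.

p̄ = Σdᵢ / (k·n) = 231 / (20 × 400) = 0.02888
LCL = np̄ − 3·√(np̄(1−p̄)) = 11.5500 − 3 × 3.3491 = 1.5027

1.503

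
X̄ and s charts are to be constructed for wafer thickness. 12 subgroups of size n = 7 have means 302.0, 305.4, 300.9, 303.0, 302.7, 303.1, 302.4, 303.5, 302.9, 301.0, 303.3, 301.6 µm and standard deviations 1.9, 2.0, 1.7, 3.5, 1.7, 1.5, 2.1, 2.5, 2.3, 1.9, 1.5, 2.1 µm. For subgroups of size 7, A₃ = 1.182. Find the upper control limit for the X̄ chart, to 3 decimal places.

305.083

X̄̄ = (302.0 + 305.4 + 300.9 + 303.0 + 302.7 + 303.1 + 302.4 + 303.5 + 302.9 + 301.0 + 303.3 + 301.6) / 12 = 302.6500
s̄ = (1.9 + 2.0 + 1.7 + 3.5 + 1.7 + 1.5 + 2.1 + 2.5 + 2.3 + 1.9 + 1.5 + 2.1) / 12 = 2.0583
UCL = X̄̄ + A₃·s̄ = 302.6500 + 1.182 × 2.0583 = 305.0830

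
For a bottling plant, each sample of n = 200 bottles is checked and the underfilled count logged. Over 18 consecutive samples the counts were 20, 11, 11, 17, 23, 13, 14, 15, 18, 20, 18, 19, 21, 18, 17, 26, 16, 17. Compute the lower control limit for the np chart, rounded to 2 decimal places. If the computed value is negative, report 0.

p̄ = Σdᵢ / (k·n) = 314 / (18 × 200) = 0.08722
LCL = np̄ − 3·√(np̄(1−p̄)) = 17.4444 − 3 × 3.9904 = 5.4734

5.47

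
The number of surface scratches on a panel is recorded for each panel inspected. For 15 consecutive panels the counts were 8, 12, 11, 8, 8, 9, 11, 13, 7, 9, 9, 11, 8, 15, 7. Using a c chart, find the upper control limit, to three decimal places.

19.093

c̄ = (8 + 12 + 11 + 8 + 8 + 9 + 11 + 13 + 7 + 9 + 9 + 11 + 8 + 15 + 7) / 15 = 146 / 15 = 9.7333
UCL = c̄ + 3√c̄ = 9.7333 + 3 × √9.7333 = 9.7333 + 3 × 3.1198 = 19.0928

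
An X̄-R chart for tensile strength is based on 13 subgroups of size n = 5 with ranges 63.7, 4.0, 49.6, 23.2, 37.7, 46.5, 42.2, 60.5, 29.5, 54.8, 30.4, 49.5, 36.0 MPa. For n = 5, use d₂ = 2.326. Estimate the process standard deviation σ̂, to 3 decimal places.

17.448

R̄ = (63.7 + 4.0 + 49.6 + 23.2 + 37.7 + 46.5 + 42.2 + 60.5 + 29.5 + 54.8 + 30.4 + 49.5 + 36.0) / 13 = 40.5846
σ̂ = R̄ / d₂ = 40.5846 / 2.326 = 17.4482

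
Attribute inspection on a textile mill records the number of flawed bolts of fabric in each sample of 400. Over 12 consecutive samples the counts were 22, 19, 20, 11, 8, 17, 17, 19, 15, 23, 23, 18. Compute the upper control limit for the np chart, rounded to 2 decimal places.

29.99

p̄ = Σdᵢ / (k·n) = 212 / (12 × 400) = 0.04417
UCL = np̄ + 3·√(np̄(1−p̄)) = 17.6667 + 3 × √(17.6667×0.95583) = 17.6667 + 3 × 4.1093 = 29.9946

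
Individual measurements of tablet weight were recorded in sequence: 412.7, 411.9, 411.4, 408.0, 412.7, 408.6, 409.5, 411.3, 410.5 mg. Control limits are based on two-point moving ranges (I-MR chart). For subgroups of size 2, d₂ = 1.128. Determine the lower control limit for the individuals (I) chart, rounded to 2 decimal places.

405.08

X̄ = (412.7 + 411.9 + 411.4 + 408.0 + 412.7 + 408.6 + 409.5 + 411.3 + 410.5) / 9 = 410.7333
Moving ranges: 0.8, 0.5, 3.4, 4.7, 4.1, 0.9, 1.8, 0.8; M̄R̄ = 17.0000 / 8 = 2.1250
LCL = X̄ − 3·M̄R̄/d₂ = 410.7333 − 3 × 2.1250 / 1.128 = 405.0817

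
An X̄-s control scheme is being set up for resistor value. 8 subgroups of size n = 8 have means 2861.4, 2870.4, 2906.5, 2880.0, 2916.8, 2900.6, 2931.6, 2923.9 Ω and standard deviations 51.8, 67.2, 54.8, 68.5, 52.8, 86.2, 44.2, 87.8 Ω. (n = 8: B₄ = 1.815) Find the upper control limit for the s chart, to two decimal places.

116.45

s̄ = (51.8 + 67.2 + 54.8 + 68.5 + 52.8 + 86.2 + 44.2 + 87.8) / 8 = 64.1625
UCL_s = B₄·s̄ = 1.815 × 64.1625 = 116.4549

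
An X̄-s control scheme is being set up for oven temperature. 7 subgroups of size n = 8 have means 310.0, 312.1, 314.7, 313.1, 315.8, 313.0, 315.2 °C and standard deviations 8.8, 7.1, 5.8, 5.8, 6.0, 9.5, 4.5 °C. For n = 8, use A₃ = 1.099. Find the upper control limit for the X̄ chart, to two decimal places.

X̄̄ = (310.0 + 312.1 + 314.7 + 313.1 + 315.8 + 313.0 + 315.2) / 7 = 313.4143
s̄ = (8.8 + 7.1 + 5.8 + 5.8 + 6.0 + 9.5 + 4.5) / 7 = 6.7857
UCL = X̄̄ + A₃·s̄ = 313.4143 + 1.099 × 6.7857 = 320.8718

320.87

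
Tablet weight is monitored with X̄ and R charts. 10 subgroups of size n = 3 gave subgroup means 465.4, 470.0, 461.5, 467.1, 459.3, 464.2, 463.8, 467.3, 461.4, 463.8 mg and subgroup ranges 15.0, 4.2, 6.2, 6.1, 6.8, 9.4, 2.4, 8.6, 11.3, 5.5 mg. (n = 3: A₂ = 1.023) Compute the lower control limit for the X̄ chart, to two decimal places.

X̄̄ = (465.4 + 470.0 + 461.5 + 467.1 + 459.3 + 464.2 + 463.8 + 467.3 + 461.4 + 463.8) / 10 = 4643.8000 / 10 = 464.3800
R̄ = (15.0 + 4.2 + 6.2 + 6.1 + 6.8 + 9.4 + 2.4 + 8.6 + 11.3 + 5.5) / 10 = 75.5000 / 10 = 7.5500
LCL = X̄̄ − A₂·R̄ = 464.3800 − 1.023 × 7.5500 = 456.6563

456.66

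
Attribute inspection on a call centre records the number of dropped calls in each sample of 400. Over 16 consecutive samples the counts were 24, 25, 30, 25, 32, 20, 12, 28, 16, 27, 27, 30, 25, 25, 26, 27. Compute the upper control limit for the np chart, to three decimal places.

39.444

p̄ = Σdᵢ / (k·n) = 399 / (16 × 400) = 0.06234
UCL = np̄ + 3·√(np̄(1−p̄)) = 24.9375 + 3 × √(24.9375×0.93766) = 24.9375 + 3 × 4.8356 = 39.4442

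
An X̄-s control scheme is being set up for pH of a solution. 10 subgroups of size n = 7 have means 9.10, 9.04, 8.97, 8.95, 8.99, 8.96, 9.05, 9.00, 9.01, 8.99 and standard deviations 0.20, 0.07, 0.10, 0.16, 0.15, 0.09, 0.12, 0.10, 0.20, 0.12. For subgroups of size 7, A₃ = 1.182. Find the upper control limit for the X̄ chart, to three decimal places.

9.161

X̄̄ = (9.10 + 9.04 + 8.97 + 8.95 + 8.99 + 8.96 + 9.05 + 9.00 + 9.01 + 8.99) / 10 = 9.0060
s̄ = (0.20 + 0.07 + 0.10 + 0.16 + 0.15 + 0.09 + 0.12 + 0.10 + 0.20 + 0.12) / 10 = 0.1310
UCL = X̄̄ + A₃·s̄ = 9.0060 + 1.182 × 0.1310 = 9.1608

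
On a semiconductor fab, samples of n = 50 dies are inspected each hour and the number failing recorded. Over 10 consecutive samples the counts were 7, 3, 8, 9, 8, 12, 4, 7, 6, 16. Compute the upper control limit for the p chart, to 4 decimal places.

p̄ = Σdᵢ / (k·n) = 80 / (10 × 50) = 0.16000
UCL = p̄ + 3·√(p̄(1−p̄)/n) = 0.16000 + 3 × √(0.16000×0.84000/50) = 0.16000 + 3 × 0.05185 = 0.31554

0.3155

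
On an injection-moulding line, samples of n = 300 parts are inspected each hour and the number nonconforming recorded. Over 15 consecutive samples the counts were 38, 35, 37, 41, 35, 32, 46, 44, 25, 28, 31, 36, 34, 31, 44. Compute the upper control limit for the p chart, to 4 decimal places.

0.1755

p̄ = Σdᵢ / (k·n) = 537 / (15 × 300) = 0.11933
UCL = p̄ + 3·√(p̄(1−p̄)/n) = 0.11933 + 3 × √(0.11933×0.88067/300) = 0.11933 + 3 × 0.01872 = 0.17548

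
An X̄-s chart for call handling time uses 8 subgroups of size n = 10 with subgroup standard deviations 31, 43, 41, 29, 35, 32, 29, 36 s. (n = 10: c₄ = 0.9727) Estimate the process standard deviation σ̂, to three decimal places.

35.468

s̄ = (31 + 43 + 41 + 29 + 35 + 32 + 29 + 36) / 8 = 34.5000
σ̂ = s̄ / c₄ = 34.5000 / 0.9727 = 35.4683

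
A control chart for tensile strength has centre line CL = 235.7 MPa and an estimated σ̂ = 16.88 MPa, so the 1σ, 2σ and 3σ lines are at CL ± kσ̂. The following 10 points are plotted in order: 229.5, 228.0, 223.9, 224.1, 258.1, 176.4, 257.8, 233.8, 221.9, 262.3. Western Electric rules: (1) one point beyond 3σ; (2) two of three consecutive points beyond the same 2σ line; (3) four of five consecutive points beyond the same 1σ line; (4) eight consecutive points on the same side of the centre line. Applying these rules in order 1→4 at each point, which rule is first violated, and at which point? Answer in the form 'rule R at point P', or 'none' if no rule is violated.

rule 1 at point 6

Zone of each point (C = within 1σ̂, B = 1σ̂–2σ̂, A = 2σ̂–3σ̂, * = beyond 3σ̂; sign = side of CL): 1:-C, 2:-C, 3:-C, 4:-C, 5:+B, 6:-*, 7:+B, 8:-C, 9:-C, 10:+B
Rule 1 (one point beyond the 3σ limits) is satisfied at point 6.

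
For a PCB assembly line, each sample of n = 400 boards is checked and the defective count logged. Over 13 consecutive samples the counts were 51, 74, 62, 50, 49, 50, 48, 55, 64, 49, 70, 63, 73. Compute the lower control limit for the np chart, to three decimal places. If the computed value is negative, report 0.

37.135

p̄ = Σdᵢ / (k·n) = 758 / (13 × 400) = 0.14577
LCL = np̄ − 3·√(np̄(1−p̄)) = 58.3077 − 3 × 7.0575 = 37.1352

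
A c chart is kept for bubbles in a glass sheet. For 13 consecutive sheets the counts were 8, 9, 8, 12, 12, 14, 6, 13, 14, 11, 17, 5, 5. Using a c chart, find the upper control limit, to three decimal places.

19.939

c̄ = (8 + 9 + 8 + 12 + 12 + 14 + 6 + 13 + 14 + 11 + 17 + 5 + 5) / 13 = 134 / 13 = 10.3077
UCL = c̄ + 3√c̄ = 10.3077 + 3 × √10.3077 = 10.3077 + 3 × 3.2106 = 19.9394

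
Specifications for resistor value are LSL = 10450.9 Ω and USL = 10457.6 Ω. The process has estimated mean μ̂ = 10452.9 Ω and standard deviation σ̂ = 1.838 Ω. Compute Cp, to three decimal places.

0.608

Cp = (USL − LSL) / (6σ̂) = (10457.6 − 10450.9) / (6 × 1.838) = 6.7000 / 11.0280 = 0.6075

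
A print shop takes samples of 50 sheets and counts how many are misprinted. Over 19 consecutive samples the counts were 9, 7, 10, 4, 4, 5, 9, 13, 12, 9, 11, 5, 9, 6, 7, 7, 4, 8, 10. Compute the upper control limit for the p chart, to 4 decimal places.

0.3111

p̄ = Σdᵢ / (k·n) = 149 / (19 × 50) = 0.15684
UCL = p̄ + 3·√(p̄(1−p̄)/n) = 0.15684 + 3 × √(0.15684×0.84316/50) = 0.15684 + 3 × 0.05143 = 0.31113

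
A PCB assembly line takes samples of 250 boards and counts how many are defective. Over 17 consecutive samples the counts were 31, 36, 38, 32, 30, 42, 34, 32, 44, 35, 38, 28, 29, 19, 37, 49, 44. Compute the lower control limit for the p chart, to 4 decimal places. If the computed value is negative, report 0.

0.0747

p̄ = Σdᵢ / (k·n) = 598 / (17 × 250) = 0.14071
LCL = p̄ − 3·√(p̄(1−p̄)/n) = 0.14071 − 3 × 0.02199 = 0.07473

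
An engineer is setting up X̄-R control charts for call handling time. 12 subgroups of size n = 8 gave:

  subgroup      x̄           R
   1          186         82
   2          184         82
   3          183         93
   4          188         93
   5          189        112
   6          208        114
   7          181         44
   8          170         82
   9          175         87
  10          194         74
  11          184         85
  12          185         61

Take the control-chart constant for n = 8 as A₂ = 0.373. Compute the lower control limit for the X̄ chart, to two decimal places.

154.22

X̄̄ = (186 + 184 + 183 + 188 + 189 + 208 + 181 + 170 + 175 + 194 + 184 + 185) / 12 = 2227.0000 / 12 = 185.5833
R̄ = (82 + 82 + 93 + 93 + 112 + 114 + 44 + 82 + 87 + 74 + 85 + 61) / 12 = 1009.0000 / 12 = 84.0833
LCL = X̄̄ − A₂·R̄ = 185.5833 − 0.373 × 84.0833 = 154.2203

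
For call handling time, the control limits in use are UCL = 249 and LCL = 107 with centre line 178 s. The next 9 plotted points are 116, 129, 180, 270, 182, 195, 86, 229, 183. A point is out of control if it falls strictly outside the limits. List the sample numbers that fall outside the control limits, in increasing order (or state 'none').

4, 7

Compare each point to [107, 249]: sample 4 = 270 > UCL; sample 7 = 86 < LCL.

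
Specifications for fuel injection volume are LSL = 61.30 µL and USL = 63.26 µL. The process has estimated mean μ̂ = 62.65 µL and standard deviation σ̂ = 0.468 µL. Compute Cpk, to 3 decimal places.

Cpu = (USL − μ̂) / (3σ̂) = (63.26 − 62.65) / (3 × 0.468) = 0.4345; Cpl = (μ̂ − LSL) / (3σ̂) = (62.65 − 61.30) / (3 × 0.468) = 0.9615; Cpk = min(Cpu, Cpl) = 0.4345

0.434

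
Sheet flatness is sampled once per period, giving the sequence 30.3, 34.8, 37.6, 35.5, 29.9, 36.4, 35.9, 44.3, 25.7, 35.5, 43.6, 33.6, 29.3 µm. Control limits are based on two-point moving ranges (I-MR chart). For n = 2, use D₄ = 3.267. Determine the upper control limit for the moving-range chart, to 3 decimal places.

Moving ranges: 4.5, 2.8, 2.1, 5.6, 6.5, 0.5, 8.4, 18.6, 9.8, 8.1, 10.0, 4.3; M̄R̄ = 81.2000 / 12 = 6.7667
UCL_MR = D₄·M̄R̄ = 3.267 × 6.7667 = 22.1067

22.107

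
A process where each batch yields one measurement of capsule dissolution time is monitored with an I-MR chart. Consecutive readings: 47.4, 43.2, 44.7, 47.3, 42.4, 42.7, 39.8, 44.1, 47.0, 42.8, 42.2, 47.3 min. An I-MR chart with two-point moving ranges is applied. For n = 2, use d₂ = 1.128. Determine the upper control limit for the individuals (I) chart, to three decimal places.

X̄ = (47.4 + 43.2 + 44.7 + 47.3 + 42.4 + 42.7 + 39.8 + 44.1 + 47.0 + 42.8 + 42.2 + 47.3) / 12 = 44.2417
Moving ranges: 4.2, 1.5, 2.6, 4.9, 0.3, 2.9, 4.3, 2.9, 4.2, 0.6, 5.1; M̄R̄ = 33.5000 / 11 = 3.0455
UCL = X̄ + 3·M̄R̄/d₂ = 44.2417 + 3 × 3.0455 / 1.128 = 52.3413

52.341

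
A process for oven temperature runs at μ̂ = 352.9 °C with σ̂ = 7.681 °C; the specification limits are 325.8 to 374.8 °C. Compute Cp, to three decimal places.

Cp = (USL − LSL) / (6σ̂) = (374.8 − 325.8) / (6 × 7.681) = 49.0000 / 46.0860 = 1.0632

1.063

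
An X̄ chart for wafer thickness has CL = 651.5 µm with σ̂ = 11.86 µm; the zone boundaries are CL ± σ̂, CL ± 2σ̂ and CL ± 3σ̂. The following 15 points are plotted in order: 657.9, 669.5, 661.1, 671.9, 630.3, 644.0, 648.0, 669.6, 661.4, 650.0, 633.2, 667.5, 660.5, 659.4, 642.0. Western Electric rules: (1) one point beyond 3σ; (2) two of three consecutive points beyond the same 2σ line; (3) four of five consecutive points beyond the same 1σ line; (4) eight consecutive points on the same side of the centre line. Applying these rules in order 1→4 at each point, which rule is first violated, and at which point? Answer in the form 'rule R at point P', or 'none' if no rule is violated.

none

Zone of each point (C = within 1σ̂, B = 1σ̂–2σ̂, A = 2σ̂–3σ̂, * = beyond 3σ̂; sign = side of CL): 1:+C, 2:+B, 3:+C, 4:+B, 5:-B, 6:-C, 7:-C, 8:+B, 9:+C, 10:-C, 11:-B, 12:+B, 13:+C, 14:+C, 15:-C
No rule fires across all 15 points.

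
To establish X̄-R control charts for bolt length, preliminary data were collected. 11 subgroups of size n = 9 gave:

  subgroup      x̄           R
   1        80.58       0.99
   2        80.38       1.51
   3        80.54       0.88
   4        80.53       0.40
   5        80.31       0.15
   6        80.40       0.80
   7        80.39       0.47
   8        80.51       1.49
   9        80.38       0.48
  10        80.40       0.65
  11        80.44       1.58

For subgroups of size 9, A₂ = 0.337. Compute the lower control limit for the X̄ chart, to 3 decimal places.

X̄̄ = (80.58 + 80.38 + 80.54 + 80.53 + 80.31 + 80.40 + 80.39 + 80.51 + 80.38 + 80.40 + 80.44) / 11 = 884.8600 / 11 = 80.4418
R̄ = (0.99 + 1.51 + 0.88 + 0.40 + 0.15 + 0.80 + 0.47 + 1.49 + 0.48 + 0.65 + 1.58) / 11 = 9.4000 / 11 = 0.8545
LCL = X̄̄ − A₂·R̄ = 80.4418 − 0.337 × 0.8545 = 80.1538

80.154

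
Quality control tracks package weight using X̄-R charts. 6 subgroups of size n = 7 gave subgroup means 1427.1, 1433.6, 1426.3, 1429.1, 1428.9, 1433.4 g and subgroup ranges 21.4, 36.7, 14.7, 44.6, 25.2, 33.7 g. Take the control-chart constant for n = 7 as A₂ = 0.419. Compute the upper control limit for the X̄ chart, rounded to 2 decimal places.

X̄̄ = (1427.1 + 1433.6 + 1426.3 + 1429.1 + 1428.9 + 1433.4) / 6 = 8578.4000 / 6 = 1429.7333
R̄ = (21.4 + 36.7 + 14.7 + 44.6 + 25.2 + 33.7) / 6 = 176.3000 / 6 = 29.3833
UCL = X̄̄ + A₂·R̄ = 1429.7333 + 0.419 × 29.3833 = 1442.0449

1442.04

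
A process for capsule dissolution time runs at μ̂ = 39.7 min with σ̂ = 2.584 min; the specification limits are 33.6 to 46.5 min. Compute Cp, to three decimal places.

Cp = (USL − LSL) / (6σ̂) = (46.5 − 33.6) / (6 × 2.584) = 12.9000 / 15.5040 = 0.8320

0.832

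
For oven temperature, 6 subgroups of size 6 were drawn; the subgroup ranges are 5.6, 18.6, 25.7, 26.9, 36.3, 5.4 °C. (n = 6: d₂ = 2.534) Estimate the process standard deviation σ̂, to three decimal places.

R̄ = (5.6 + 18.6 + 25.7 + 26.9 + 36.3 + 5.4) / 6 = 19.7500
σ̂ = R̄ / d₂ = 19.7500 / 2.534 = 7.7940

7.794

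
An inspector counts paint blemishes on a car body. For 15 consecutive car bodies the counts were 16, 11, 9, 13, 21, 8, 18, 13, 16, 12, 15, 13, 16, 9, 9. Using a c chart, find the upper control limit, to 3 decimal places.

c̄ = (16 + 11 + 9 + 13 + 21 + 8 + 18 + 13 + 16 + 12 + 15 + 13 + 16 + 9 + 9) / 15 = 199 / 15 = 13.2667
UCL = c̄ + 3√c̄ = 13.2667 + 3 × √13.2667 = 13.2667 + 3 × 3.6423 = 24.1937

24.194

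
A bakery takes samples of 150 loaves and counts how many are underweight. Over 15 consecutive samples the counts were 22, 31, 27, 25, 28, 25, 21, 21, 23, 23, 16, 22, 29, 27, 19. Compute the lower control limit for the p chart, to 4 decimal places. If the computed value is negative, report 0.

p̄ = Σdᵢ / (k·n) = 359 / (15 × 150) = 0.15956
LCL = p̄ − 3·√(p̄(1−p̄)/n) = 0.15956 − 3 × 0.02990 = 0.06986

0.0699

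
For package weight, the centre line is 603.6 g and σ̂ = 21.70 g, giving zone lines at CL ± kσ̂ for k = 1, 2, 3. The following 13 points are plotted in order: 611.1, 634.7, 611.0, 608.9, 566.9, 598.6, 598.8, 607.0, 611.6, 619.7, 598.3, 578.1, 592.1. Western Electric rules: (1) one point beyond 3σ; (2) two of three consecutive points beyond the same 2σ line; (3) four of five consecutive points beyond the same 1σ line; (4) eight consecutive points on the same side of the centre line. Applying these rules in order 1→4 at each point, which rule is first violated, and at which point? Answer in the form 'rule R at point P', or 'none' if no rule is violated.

none

Zone of each point (C = within 1σ̂, B = 1σ̂–2σ̂, A = 2σ̂–3σ̂, * = beyond 3σ̂; sign = side of CL): 1:+C, 2:+B, 3:+C, 4:+C, 5:-B, 6:-C, 7:-C, 8:+C, 9:+C, 10:+C, 11:-C, 12:-B, 13:-C
No rule fires across all 13 points.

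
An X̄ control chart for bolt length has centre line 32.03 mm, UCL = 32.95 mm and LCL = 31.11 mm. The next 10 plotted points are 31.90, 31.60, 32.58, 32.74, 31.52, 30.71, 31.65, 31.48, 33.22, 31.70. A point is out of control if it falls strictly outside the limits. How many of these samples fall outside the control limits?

2

Compare each point to [31.11, 32.95]: sample 6 = 30.71 < LCL; sample 9 = 33.22 > UCL.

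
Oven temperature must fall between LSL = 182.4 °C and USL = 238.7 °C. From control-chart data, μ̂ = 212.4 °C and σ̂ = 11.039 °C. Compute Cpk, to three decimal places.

0.794

Cpu = (USL − μ̂) / (3σ̂) = (238.7 − 212.4) / (3 × 11.039) = 0.7942; Cpl = (μ̂ − LSL) / (3σ̂) = (212.4 − 182.4) / (3 × 11.039) = 0.9059; Cpk = min(Cpu, Cpl) = 0.7942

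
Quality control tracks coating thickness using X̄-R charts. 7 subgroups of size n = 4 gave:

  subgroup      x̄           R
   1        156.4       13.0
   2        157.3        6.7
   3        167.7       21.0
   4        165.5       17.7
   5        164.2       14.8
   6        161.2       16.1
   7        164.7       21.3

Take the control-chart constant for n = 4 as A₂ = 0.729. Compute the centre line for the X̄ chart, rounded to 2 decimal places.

X̄̄ = (156.4 + 157.3 + 167.7 + 165.5 + 164.2 + 161.2 + 164.7) / 7 = 1137.0000 / 7 = 162.4286
CL = X̄̄ = 162.4286

162.43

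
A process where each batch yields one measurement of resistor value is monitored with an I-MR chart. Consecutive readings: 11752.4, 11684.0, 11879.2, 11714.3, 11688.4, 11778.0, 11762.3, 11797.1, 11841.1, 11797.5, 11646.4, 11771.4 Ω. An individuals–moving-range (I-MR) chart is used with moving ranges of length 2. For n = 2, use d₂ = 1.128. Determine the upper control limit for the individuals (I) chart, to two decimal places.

X̄ = (11752.4 + 11684.0 + 11879.2 + 11714.3 + 11688.4 + 11778.0 + 11762.3 + 11797.1 + 11841.1 + 11797.5 + 11646.4 + 11771.4) / 12 = 11759.3417
Moving ranges: 68.4, 195.2, 164.9, 25.9, 89.6, 15.7, 34.8, 44.0, 43.6, 151.1, 125.0; M̄R̄ = 958.2000 / 11 = 87.1091
UCL = X̄ + 3·M̄R̄/d₂ = 11759.3417 + 3 × 87.1091 / 1.128 = 11991.0148

11991.01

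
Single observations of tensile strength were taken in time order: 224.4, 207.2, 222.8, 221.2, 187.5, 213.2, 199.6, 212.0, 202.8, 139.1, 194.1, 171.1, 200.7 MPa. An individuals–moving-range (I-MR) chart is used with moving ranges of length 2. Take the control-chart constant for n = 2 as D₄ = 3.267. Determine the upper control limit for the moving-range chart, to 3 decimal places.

Moving ranges: 17.2, 15.6, 1.6, 33.7, 25.7, 13.6, 12.4, 9.2, 63.7, 55.0, 23.0, 29.6; M̄R̄ = 300.3000 / 12 = 25.0250
UCL_MR = D₄·M̄R̄ = 3.267 × 25.0250 = 81.7567

81.757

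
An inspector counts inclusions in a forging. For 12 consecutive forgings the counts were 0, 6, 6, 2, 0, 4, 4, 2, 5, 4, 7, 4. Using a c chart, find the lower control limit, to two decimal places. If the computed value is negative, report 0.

c̄ = (0 + 6 + 6 + 2 + 0 + 4 + 4 + 2 + 5 + 4 + 7 + 4) / 12 = 44 / 12 = 3.6667
LCL = c̄ − 3√c̄ = 3.6667 − 3 × 1.9149 = -2.0779 → 0 (cannot be negative)

0.00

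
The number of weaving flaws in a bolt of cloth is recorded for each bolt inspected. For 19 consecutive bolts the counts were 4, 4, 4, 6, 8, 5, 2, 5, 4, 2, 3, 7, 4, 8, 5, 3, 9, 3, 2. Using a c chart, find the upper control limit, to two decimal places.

11.09

c̄ = (4 + 4 + 4 + 6 + 8 + 5 + 2 + 5 + 4 + 2 + 3 + 7 + 4 + 8 + 5 + 3 + 9 + 3 + 2) / 19 = 88 / 19 = 4.6316
UCL = c̄ + 3√c̄ = 4.6316 + 3 × √4.6316 = 4.6316 + 3 × 2.1521 = 11.0879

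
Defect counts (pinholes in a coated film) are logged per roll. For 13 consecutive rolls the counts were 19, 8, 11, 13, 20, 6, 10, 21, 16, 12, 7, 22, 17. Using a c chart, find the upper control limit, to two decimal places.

25.22

c̄ = (19 + 8 + 11 + 13 + 20 + 6 + 10 + 21 + 16 + 12 + 7 + 22 + 17) / 13 = 182 / 13 = 14.0000
UCL = c̄ + 3√c̄ = 14.0000 + 3 × √14.0000 = 14.0000 + 3 × 3.7417 = 25.2250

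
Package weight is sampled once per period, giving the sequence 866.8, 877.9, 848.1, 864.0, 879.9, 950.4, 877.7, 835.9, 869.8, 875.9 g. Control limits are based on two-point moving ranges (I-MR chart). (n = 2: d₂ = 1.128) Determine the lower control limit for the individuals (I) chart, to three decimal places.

786.667

X̄ = (866.8 + 877.9 + 848.1 + 864.0 + 879.9 + 950.4 + 877.7 + 835.9 + 869.8 + 875.9) / 10 = 874.6400
Moving ranges: 11.1, 29.8, 15.9, 15.9, 70.5, 72.7, 41.8, 33.9, 6.1; M̄R̄ = 297.7000 / 9 = 33.0778
LCL = X̄ − 3·M̄R̄/d₂ = 874.6400 − 3 × 33.0778 / 1.128 = 786.6672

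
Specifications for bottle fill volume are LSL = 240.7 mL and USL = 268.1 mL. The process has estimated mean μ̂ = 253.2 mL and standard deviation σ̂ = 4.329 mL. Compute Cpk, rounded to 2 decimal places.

0.96

Cpu = (USL − μ̂) / (3σ̂) = (268.1 − 253.2) / (3 × 4.329) = 1.1473; Cpl = (μ̂ − LSL) / (3σ̂) = (253.2 − 240.7) / (3 × 4.329) = 0.9625; Cpk = min(Cpu, Cpl) = 0.9625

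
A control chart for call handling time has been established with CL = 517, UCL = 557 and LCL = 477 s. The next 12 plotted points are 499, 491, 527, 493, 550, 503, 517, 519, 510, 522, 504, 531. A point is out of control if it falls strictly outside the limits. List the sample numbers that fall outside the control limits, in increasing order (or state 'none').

none

All 12 points lie within [477, 557].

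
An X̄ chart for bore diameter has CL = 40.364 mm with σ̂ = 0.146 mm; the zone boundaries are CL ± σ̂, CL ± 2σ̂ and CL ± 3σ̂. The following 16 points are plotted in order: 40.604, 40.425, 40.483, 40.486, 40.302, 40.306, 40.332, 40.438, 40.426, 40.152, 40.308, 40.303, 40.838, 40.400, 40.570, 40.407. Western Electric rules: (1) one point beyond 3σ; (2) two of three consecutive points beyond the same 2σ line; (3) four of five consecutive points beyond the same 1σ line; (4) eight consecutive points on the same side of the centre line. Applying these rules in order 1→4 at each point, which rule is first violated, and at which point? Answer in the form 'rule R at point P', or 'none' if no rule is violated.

Zone of each point (C = within 1σ̂, B = 1σ̂–2σ̂, A = 2σ̂–3σ̂, * = beyond 3σ̂; sign = side of CL): 1:+B, 2:+C, 3:+C, 4:+C, 5:-C, 6:-C, 7:-C, 8:+C, 9:+C, 10:-B, 11:-C, 12:-C, 13:+*, 14:+C, 15:+B, 16:+C
Rule 1 (one point beyond the 3σ limits) is satisfied at point 13.

rule 1 at point 13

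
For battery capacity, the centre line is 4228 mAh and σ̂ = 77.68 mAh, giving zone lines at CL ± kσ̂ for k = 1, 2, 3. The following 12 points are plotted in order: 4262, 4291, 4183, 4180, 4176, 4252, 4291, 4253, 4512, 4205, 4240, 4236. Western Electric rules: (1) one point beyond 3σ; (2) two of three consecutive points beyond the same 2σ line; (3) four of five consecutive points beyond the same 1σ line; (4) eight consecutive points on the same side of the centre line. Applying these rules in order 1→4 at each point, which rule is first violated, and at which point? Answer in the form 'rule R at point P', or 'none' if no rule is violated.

rule 1 at point 9

Zone of each point (C = within 1σ̂, B = 1σ̂–2σ̂, A = 2σ̂–3σ̂, * = beyond 3σ̂; sign = side of CL): 1:+C, 2:+C, 3:-C, 4:-C, 5:-C, 6:+C, 7:+C, 8:+C, 9:+*, 10:-C, 11:+C, 12:+C
Rule 1 (one point beyond the 3σ limits) is satisfied at point 9.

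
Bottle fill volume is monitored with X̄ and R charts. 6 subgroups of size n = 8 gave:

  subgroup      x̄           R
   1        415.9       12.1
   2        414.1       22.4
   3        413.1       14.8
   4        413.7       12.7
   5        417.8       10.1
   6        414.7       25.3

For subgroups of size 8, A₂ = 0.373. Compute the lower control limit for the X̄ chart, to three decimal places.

408.828

X̄̄ = (415.9 + 414.1 + 413.1 + 413.7 + 417.8 + 414.7) / 6 = 2489.3000 / 6 = 414.8833
R̄ = (12.1 + 22.4 + 14.8 + 12.7 + 10.1 + 25.3) / 6 = 97.4000 / 6 = 16.2333
LCL = X̄̄ − A₂·R̄ = 414.8833 − 0.373 × 16.2333 = 408.8283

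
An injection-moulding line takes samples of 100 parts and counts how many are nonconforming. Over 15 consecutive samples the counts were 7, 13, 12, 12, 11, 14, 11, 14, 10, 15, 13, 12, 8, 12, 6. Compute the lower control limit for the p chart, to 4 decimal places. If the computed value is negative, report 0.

p̄ = Σdᵢ / (k·n) = 170 / (15 × 100) = 0.11333
LCL = p̄ − 3·√(p̄(1−p̄)/n) = 0.11333 − 3 × 0.03170 = 0.01823

0.0182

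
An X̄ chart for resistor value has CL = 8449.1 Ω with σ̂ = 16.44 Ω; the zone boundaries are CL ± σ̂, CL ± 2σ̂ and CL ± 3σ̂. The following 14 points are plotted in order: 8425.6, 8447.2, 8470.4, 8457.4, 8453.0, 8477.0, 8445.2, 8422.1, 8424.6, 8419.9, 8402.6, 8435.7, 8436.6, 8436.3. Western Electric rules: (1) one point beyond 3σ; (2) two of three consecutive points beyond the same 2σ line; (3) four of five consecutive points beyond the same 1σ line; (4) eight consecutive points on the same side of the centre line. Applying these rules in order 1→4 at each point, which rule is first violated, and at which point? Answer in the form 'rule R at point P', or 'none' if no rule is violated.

rule 3 at point 11

Zone of each point (C = within 1σ̂, B = 1σ̂–2σ̂, A = 2σ̂–3σ̂, * = beyond 3σ̂; sign = side of CL): 1:-B, 2:-C, 3:+B, 4:+C, 5:+C, 6:+B, 7:-C, 8:-B, 9:-B, 10:-B, 11:-A, 12:-C, 13:-C, 14:-C
Rule 3 (four of five consecutive points beyond the same 1σ limit) is satisfied at point 11.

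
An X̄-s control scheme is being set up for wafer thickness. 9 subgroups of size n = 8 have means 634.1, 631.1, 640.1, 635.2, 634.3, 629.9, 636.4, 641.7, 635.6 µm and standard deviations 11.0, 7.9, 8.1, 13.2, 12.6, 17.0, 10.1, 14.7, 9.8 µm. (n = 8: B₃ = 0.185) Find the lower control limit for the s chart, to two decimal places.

s̄ = (11.0 + 7.9 + 8.1 + 13.2 + 12.6 + 17.0 + 10.1 + 14.7 + 9.8) / 9 = 11.6000
LCL_s = B₃·s̄ = 0.185 × 11.6000 = 2.1460

2.15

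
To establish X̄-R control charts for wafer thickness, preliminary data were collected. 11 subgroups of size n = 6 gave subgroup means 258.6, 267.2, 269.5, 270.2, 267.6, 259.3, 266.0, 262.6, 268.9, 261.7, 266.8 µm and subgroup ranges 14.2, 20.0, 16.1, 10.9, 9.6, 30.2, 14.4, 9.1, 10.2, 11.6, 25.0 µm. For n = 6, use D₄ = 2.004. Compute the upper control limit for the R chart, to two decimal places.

R̄ = (14.2 + 20.0 + 16.1 + 10.9 + 9.6 + 30.2 + 14.4 + 9.1 + 10.2 + 11.6 + 25.0) / 11 = 171.3000 / 11 = 15.5727
UCL_R = D₄·R̄ = 2.004 × 15.5727 = 31.2077

31.21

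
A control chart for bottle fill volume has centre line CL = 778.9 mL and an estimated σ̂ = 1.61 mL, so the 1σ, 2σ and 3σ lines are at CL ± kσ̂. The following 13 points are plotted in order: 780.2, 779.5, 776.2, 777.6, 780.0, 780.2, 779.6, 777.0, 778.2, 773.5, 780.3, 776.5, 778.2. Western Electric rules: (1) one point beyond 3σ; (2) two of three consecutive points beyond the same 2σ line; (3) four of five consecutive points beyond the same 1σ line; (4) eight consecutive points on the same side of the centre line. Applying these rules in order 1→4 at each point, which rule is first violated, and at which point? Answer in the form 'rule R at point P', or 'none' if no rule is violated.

Zone of each point (C = within 1σ̂, B = 1σ̂–2σ̂, A = 2σ̂–3σ̂, * = beyond 3σ̂; sign = side of CL): 1:+C, 2:+C, 3:-B, 4:-C, 5:+C, 6:+C, 7:+C, 8:-B, 9:-C, 10:-*, 11:+C, 12:-B, 13:-C
Rule 1 (one point beyond the 3σ limits) is satisfied at point 10.

rule 1 at point 10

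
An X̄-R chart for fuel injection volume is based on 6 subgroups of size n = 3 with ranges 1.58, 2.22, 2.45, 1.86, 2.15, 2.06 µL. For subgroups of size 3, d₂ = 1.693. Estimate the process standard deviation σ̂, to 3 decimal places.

R̄ = (1.58 + 2.22 + 2.45 + 1.86 + 2.15 + 2.06) / 6 = 2.0533
σ̂ = R̄ / d₂ = 2.0533 / 1.693 = 1.2128

1.213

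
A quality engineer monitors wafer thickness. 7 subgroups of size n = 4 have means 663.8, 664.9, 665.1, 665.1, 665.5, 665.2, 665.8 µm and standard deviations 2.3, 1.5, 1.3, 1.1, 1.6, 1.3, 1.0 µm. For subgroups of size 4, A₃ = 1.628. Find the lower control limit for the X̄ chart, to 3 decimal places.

662.708

X̄̄ = (663.8 + 664.9 + 665.1 + 665.1 + 665.5 + 665.2 + 665.8) / 7 = 665.0571
s̄ = (2.3 + 1.5 + 1.3 + 1.1 + 1.6 + 1.3 + 1.0) / 7 = 1.4429
LCL = X̄̄ − A₃·s̄ = 665.0571 − 1.628 × 1.4429 = 662.7082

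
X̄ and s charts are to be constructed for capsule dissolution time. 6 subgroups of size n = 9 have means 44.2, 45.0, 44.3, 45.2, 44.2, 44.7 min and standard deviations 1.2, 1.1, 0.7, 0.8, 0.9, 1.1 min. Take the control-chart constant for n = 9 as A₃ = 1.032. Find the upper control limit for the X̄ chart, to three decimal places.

45.598

X̄̄ = (44.2 + 45.0 + 44.3 + 45.2 + 44.2 + 44.7) / 6 = 44.6000
s̄ = (1.2 + 1.1 + 0.7 + 0.8 + 0.9 + 1.1) / 6 = 0.9667
UCL = X̄̄ + A₃·s̄ = 44.6000 + 1.032 × 0.9667 = 45.5976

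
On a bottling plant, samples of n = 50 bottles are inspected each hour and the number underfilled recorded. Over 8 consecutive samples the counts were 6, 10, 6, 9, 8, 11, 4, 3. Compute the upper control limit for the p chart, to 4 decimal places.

p̄ = Σdᵢ / (k·n) = 57 / (8 × 50) = 0.14250
UCL = p̄ + 3·√(p̄(1−p̄)/n) = 0.14250 + 3 × √(0.14250×0.85750/50) = 0.14250 + 3 × 0.04944 = 0.29081

0.2908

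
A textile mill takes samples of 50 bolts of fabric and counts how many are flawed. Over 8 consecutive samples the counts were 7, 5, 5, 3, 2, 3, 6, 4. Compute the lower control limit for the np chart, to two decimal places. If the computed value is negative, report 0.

p̄ = Σdᵢ / (k·n) = 35 / (8 × 50) = 0.08750
LCL = np̄ − 3·√(np̄(1−p̄)) = 4.3750 − 3 × 1.9980 = -1.6191 → 0 (negative, so LCL = 0)

0.00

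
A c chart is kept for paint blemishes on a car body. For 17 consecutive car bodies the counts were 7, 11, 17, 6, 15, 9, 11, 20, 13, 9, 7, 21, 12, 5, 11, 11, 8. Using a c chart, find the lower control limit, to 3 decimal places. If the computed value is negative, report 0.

c̄ = (7 + 11 + 17 + 6 + 15 + 9 + 11 + 20 + 13 + 9 + 7 + 21 + 12 + 5 + 11 + 11 + 8) / 17 = 193 / 17 = 11.3529
LCL = c̄ − 3√c̄ = 11.3529 − 3 × 3.3694 = 1.2447

1.245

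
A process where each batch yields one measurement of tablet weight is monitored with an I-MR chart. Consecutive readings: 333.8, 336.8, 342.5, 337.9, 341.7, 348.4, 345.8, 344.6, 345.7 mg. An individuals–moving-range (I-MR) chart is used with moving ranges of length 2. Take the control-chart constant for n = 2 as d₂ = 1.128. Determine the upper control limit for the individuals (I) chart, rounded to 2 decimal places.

351.45

X̄ = (333.8 + 336.8 + 342.5 + 337.9 + 341.7 + 348.4 + 345.8 + 344.6 + 345.7) / 9 = 341.9111
Moving ranges: 3.0, 5.7, 4.6, 3.8, 6.7, 2.6, 1.2, 1.1; M̄R̄ = 28.7000 / 8 = 3.5875
UCL = X̄ + 3·M̄R̄/d₂ = 341.9111 + 3 × 3.5875 / 1.128 = 351.4523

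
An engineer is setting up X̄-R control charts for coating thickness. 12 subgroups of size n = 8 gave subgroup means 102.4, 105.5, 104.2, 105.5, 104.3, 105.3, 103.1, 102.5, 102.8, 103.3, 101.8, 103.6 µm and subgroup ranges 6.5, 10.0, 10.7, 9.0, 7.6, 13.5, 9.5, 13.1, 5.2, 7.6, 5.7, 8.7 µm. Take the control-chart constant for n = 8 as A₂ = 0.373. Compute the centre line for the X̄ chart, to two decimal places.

X̄̄ = (102.4 + 105.5 + 104.2 + 105.5 + 104.3 + 105.3 + 103.1 + 102.5 + 102.8 + 103.3 + 101.8 + 103.6) / 12 = 1244.3000 / 12 = 103.6917
CL = X̄̄ = 103.6917

103.69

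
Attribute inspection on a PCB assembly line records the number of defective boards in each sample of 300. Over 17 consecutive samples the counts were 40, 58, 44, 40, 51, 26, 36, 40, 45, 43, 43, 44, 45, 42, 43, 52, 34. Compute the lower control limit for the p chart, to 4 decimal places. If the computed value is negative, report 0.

0.0818

p̄ = Σdᵢ / (k·n) = 726 / (17 × 300) = 0.14235
LCL = p̄ − 3·√(p̄(1−p̄)/n) = 0.14235 − 3 × 0.02017 = 0.08183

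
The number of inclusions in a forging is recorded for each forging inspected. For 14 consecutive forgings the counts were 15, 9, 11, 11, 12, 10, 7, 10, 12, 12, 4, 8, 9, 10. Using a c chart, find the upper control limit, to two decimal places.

c̄ = (15 + 9 + 11 + 11 + 12 + 10 + 7 + 10 + 12 + 12 + 4 + 8 + 9 + 10) / 14 = 140 / 14 = 10.0000
UCL = c̄ + 3√c̄ = 10.0000 + 3 × √10.0000 = 10.0000 + 3 × 3.1623 = 19.4868

19.49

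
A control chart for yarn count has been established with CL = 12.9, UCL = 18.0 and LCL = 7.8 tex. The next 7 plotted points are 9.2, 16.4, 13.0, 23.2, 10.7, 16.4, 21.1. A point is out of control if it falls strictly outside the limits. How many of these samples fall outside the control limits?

2

Compare each point to [7.8, 18.0]: sample 4 = 23.2 > UCL; sample 7 = 21.1 > UCL.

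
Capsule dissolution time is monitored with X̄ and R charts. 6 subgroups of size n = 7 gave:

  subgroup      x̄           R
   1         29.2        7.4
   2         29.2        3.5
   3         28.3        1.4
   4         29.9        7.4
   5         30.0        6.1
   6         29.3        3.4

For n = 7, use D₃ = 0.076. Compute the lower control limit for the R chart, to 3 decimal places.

0.370

R̄ = (7.4 + 3.5 + 1.4 + 7.4 + 6.1 + 3.4) / 6 = 29.2000 / 6 = 4.8667
LCL_R = D₃·R̄ = 0.076 × 4.8667 = 0.3699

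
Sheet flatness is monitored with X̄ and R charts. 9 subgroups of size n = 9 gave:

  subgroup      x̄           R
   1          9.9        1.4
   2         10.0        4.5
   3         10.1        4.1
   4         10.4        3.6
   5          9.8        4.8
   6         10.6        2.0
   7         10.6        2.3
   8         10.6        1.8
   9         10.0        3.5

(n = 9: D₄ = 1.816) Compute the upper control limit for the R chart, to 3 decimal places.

5.650

R̄ = (1.4 + 4.5 + 4.1 + 3.6 + 4.8 + 2.0 + 2.3 + 1.8 + 3.5) / 9 = 28.0000 / 9 = 3.1111
UCL_R = D₄·R̄ = 1.816 × 3.1111 = 5.6498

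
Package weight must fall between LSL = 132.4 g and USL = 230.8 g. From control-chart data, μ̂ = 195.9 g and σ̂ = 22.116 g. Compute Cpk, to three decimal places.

0.526

Cpu = (USL − μ̂) / (3σ̂) = (230.8 − 195.9) / (3 × 22.116) = 0.5260; Cpl = (μ̂ − LSL) / (3σ̂) = (195.9 − 132.4) / (3 × 22.116) = 0.9571; Cpk = min(Cpu, Cpl) = 0.5260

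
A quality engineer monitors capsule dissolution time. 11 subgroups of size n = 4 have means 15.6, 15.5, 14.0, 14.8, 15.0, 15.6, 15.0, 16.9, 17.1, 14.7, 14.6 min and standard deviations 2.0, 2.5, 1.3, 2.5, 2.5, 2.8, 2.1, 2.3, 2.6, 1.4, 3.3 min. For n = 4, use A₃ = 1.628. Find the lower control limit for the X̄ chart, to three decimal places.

11.601

X̄̄ = (15.6 + 15.5 + 14.0 + 14.8 + 15.0 + 15.6 + 15.0 + 16.9 + 17.1 + 14.7 + 14.6) / 11 = 15.3455
s̄ = (2.0 + 2.5 + 1.3 + 2.5 + 2.5 + 2.8 + 2.1 + 2.3 + 2.6 + 1.4 + 3.3) / 11 = 2.3000
LCL = X̄̄ − A₃·s̄ = 15.3455 − 1.628 × 2.3000 = 11.6011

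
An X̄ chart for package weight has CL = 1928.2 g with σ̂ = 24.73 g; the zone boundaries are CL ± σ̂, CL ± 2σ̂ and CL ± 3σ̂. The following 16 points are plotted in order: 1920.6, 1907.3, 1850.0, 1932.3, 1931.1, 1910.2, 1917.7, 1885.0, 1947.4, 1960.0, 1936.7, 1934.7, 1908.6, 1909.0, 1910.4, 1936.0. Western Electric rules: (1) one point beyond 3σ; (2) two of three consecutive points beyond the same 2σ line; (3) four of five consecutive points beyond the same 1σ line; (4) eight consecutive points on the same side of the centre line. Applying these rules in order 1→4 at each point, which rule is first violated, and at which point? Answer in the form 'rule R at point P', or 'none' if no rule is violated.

Zone of each point (C = within 1σ̂, B = 1σ̂–2σ̂, A = 2σ̂–3σ̂, * = beyond 3σ̂; sign = side of CL): 1:-C, 2:-C, 3:-*, 4:+C, 5:+C, 6:-C, 7:-C, 8:-B, 9:+C, 10:+B, 11:+C, 12:+C, 13:-C, 14:-C, 15:-C, 16:+C
Rule 1 (one point beyond the 3σ limits) is satisfied at point 3.

rule 1 at point 3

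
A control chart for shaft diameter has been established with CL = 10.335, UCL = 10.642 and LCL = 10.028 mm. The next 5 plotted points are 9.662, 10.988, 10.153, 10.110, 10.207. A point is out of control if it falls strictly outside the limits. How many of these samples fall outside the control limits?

2

Compare each point to [10.028, 10.642]: sample 1 = 9.662 < LCL; sample 2 = 10.988 > UCL.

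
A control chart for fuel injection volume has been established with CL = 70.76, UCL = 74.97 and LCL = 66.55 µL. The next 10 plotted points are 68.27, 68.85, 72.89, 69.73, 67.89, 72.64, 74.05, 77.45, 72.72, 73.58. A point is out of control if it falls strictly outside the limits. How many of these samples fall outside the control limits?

1

Compare each point to [66.55, 74.97]: sample 8 = 77.45 > UCL.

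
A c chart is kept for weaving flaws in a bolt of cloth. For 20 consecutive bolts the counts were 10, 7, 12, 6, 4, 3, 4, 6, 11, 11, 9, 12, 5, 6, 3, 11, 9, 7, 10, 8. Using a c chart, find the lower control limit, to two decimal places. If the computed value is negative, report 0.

c̄ = (10 + 7 + 12 + 6 + 4 + 3 + 4 + 6 + 11 + 11 + 9 + 12 + 5 + 6 + 3 + 11 + 9 + 7 + 10 + 8) / 20 = 154 / 20 = 7.7000
LCL = c̄ − 3√c̄ = 7.7000 − 3 × 2.7749 = -0.6247 → 0 (cannot be negative)

0.00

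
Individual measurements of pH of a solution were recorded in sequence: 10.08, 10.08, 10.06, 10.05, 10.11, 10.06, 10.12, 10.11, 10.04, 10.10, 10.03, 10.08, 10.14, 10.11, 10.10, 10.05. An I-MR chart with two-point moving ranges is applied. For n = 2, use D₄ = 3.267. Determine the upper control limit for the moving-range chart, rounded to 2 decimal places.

Moving ranges: 0.00, 0.02, 0.01, 0.06, 0.05, 0.06, 0.01, 0.07, 0.06, 0.07, 0.05, 0.06, 0.03, 0.01, 0.05; M̄R̄ = 0.6100 / 15 = 0.0407
UCL_MR = D₄·M̄R̄ = 3.267 × 0.0407 = 0.1329

0.13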